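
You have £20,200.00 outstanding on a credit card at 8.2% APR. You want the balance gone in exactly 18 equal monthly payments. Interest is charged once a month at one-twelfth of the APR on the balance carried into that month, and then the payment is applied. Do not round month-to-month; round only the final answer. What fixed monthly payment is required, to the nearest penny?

£1,196.48

Monthly rate r = 8.2%/12 = 0.683333% = 0.00683333.
Level-payment amortization: P = B₀·r / (1 − (1+r)^(−n)) = 20200.00·0.00683333 / (1 − 1.00683^(−18)).
Denominator 1 − (1+r)^(−18) = 0.115366333.
P = 138.033 / 0.115366333 ≈ 1196.48.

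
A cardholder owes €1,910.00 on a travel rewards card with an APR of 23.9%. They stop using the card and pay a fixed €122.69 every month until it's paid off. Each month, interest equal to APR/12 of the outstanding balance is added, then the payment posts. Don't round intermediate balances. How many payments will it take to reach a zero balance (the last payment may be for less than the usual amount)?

19 payments

Monthly rate r = 23.9%/12 = 1.99167% = 0.0199167.
Recurrence: B ← B·(1+r) − €122.69.
Month 1: interest €38.04; balance after payment €1,825.35.
Month 2: interest €36.35; balance after payment €1,739.02.
Closed form: n = −ln(1 − rB₀/P)/ln(1+r) = −ln(0.68994)/ln(1.01992) ≈ 18.820, so the balance reaches zero during payment 19.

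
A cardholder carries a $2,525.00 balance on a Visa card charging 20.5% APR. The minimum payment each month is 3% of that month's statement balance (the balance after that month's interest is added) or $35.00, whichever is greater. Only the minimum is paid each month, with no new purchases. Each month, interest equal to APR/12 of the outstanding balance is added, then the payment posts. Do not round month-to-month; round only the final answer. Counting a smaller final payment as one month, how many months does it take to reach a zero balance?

107 months

Monthly rate r = 20.5%/12 = 1.70833% = 0.0170833.
While 3% of the post-interest balance exceeds $35.00, each month B ← (B·(1+r))·(1 − 0.03), i.e. B shrinks by the factor (1+r)·0.97 = 0.98657.
This holds for months 1–59. Entering month 60 the balance is $1,137.18; 3% of the post-interest balance is now below $35.00, so the flat $35.00 minimum applies from here.
From month 60 a fixed $35.00 at rate r clears $1,137.18 in 48 more payments. Total: 59 + 48 = 107 months.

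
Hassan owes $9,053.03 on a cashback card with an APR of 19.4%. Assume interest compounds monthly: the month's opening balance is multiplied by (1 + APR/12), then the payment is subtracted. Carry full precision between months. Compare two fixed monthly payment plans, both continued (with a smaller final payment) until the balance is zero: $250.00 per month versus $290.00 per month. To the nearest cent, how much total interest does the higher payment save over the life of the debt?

$1,021.66

Monthly rate r = 19.4%/12 = 1.61667% = 0.0161667.
At $250.00/mo: n = ⌈−ln(1 − rB₀/P)/ln(1+r)⌉ = 55 payments (last $226.10); total interest = total paid − $9,053.03 = $4,673.07.
At $290.00/mo: 44 payments (last $234.44); total interest $3,651.41.
Interest saved = $4,673.07 − $3,651.41 = $1,021.66.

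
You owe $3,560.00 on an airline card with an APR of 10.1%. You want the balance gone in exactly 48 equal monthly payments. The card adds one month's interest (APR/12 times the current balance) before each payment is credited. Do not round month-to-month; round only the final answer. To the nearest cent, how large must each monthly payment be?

$90.46

Monthly rate r = 10.1%/12 = 0.841667% = 0.00841667.
Level-payment amortization: P = B₀·r / (1 − (1+r)^(−n)) = 3560.00·0.00841667 / (1 − 1.00842^(−48)).
Denominator 1 − (1+r)^(−48) = 0.331226147.
P = 29.9633 / 0.331226147 ≈ 90.46.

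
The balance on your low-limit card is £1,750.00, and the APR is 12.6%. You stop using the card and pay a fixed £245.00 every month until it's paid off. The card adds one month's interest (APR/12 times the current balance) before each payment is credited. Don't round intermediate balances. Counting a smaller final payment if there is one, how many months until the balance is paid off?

8 payments

Monthly rate r = 12.6%/12 = 1.05% = 0.0105.
Recurrence: B ← B·(1+r) − £245.00.
Month 1: interest £18.37; balance after payment £1,523.38.
Month 2: interest £16.00; balance after payment £1,294.37.
Closed form: n = −ln(1 − rB₀/P)/ln(1+r) = −ln(0.925)/ln(1.0105) ≈ 7.464, so the balance reaches zero during payment 8.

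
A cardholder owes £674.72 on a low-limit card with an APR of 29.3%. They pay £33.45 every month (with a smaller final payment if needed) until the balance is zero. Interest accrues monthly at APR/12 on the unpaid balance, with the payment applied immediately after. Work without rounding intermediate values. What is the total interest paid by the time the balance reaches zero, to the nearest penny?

Monthly rate r = 29.3%/12 = 2.44167% = 0.0244167.
Payoff takes n = ⌈−ln(1 − rB₀/P)/ln(1+r)⌉ = ⌈28.117⌉ = 29 payments; the last is £3.95.
Total paid = 28·£33.45 + £3.95 = £940.55.
Total interest = total paid − principal = £940.55 − £674.72 = £265.83.

£265.83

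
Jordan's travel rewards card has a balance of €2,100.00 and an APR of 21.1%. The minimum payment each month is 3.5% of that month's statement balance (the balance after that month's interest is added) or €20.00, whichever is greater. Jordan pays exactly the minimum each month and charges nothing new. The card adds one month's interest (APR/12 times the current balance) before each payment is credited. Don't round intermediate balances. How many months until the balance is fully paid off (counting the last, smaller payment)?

Monthly rate r = 21.1%/12 = 1.75833% = 0.0175833.
While 3.5% of the post-interest balance exceeds €20.00, each month B ← (B·(1+r))·(1 − 0.035), i.e. B shrinks by the factor (1+r)·0.965 = 0.98197.
This holds for months 1–73. Entering month 74 the balance is €556.32; 3.5% of the post-interest balance is now below €20.00, so the flat €20.00 minimum applies from here.
From month 74 a fixed €20.00 at rate r clears €556.32 in 39 more payments. Total: 73 + 39 = 112 months.

112 months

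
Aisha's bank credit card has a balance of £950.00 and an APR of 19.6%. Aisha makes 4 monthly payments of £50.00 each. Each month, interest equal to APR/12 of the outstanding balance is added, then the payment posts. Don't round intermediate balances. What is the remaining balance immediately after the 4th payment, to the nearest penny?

£808.65

Monthly rate r = 19.6%/12 = 1.63333% = 0.0163333.
Each month: B ← B·(1+r) − £50.00.
Month 1: interest £15.52; balance after payment £915.52.
Month 2: interest £14.95; balance after payment £880.47.
Month 3: interest £14.38; balance after payment £844.85.
Month 4: interest £13.80; balance after payment £808.65.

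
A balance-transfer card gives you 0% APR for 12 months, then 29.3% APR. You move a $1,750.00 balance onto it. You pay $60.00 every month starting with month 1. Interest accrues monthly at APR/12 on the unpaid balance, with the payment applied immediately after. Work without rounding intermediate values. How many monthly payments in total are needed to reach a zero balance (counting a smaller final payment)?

35 months

Promo months 1–12 at r₀ = 0%/12 = 0; months 13+ at r₁ = 29.3%/12 = 0.0244167.
After month 12 (no interest yet): B = $1,750.00 − 12·$60.00 = $1,030.00.
Then at r₁ with $60.00/mo: n₂ = −ln(1 − r₁·B/P)/ln(1+r₁) ≈ 22.52 → 23 more payments.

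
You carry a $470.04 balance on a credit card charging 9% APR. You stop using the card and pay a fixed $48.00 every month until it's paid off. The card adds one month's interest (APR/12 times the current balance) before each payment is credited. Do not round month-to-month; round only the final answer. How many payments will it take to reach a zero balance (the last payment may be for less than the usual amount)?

11 payments

Monthly rate r = 9%/12 = 0.75% = 0.0075.
Recurrence: B ← B·(1+r) − $48.00.
Month 1: interest $3.53; balance after payment $425.57.
Month 2: interest $3.19; balance after payment $380.76.
Closed form: n = −ln(1 − rB₀/P)/ln(1+r) = −ln(0.92656)/ln(1.0075) ≈ 10.209, so the balance reaches zero during payment 11.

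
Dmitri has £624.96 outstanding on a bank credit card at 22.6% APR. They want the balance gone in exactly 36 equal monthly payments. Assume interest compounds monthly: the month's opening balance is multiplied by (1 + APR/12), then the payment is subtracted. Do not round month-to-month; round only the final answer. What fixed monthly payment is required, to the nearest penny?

Monthly rate r = 22.6%/12 = 1.88333% = 0.0188333.
Level-payment amortization: P = B₀·r / (1 − (1+r)^(−n)) = 624.96·0.0188333 / (1 − 1.01883^(−36)).
Denominator 1 − (1+r)^(−36) = 0.489157801.
P = 11.7701 / 0.489157801 ≈ 24.06.

£24.06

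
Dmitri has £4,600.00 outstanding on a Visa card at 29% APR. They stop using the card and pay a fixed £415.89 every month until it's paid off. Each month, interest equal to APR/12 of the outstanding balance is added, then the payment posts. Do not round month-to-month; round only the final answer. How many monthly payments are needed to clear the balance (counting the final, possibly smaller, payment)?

14 months

Monthly rate r = 29%/12 = 2.41667% = 0.0241667.
Recurrence: B ← B·(1+r) − £415.89.
Month 1: interest £111.17; balance after payment £4,295.28.
Month 2: interest £103.80; balance after payment £3,983.19.
Closed form: n = −ln(1 − rB₀/P)/ln(1+r) = −ln(0.7327)/ln(1.02417) ≈ 13.025, so the balance reaches zero during payment 14.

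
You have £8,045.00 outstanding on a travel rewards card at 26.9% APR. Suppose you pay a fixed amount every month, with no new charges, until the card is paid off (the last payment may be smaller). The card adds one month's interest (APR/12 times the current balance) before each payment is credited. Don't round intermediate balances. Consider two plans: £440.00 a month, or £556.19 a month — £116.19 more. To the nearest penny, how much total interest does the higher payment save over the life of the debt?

Monthly rate r = 26.9%/12 = 2.24167% = 0.0224167.
At £440.00/mo: n = ⌈−ln(1 − rB₀/P)/ln(1+r)⌉ = 24 payments (last £348.54); total interest = total paid − £8,045.00 = £2,423.54.
At £556.19/mo: 18 payments (last £378.94); total interest £1,789.17.
Interest saved = £2,423.54 − £1,789.17 = £634.37.

£634.37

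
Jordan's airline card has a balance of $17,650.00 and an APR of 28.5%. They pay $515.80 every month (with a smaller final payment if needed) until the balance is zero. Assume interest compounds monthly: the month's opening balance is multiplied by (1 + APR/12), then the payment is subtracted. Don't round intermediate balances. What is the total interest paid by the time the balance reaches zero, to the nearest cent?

$19,159.41

Monthly rate r = 28.5%/12 = 2.375% = 0.02375.
Payoff takes n = ⌈−ln(1 − rB₀/P)/ln(1+r)⌉ = ⌈71.361⌉ = 72 payments; the last is $187.61.
Total paid = 71·$515.80 + $187.61 = $36,809.41.
Total interest = total paid − principal = $36,809.41 − $17,650.00 = $19,159.41.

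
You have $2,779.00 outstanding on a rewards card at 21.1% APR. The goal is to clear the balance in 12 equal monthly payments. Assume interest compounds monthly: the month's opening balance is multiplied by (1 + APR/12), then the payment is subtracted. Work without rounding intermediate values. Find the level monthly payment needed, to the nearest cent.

Monthly rate r = 21.1%/12 = 1.75833% = 0.0175833.
Level-payment amortization: P = B₀·r / (1 − (1+r)^(−n)) = 2779.00·0.0175833 / (1 − 1.01758^(−12)).
Denominator 1 − (1+r)^(−12) = 0.188739786.
P = 48.8641 / 0.188739786 ≈ 258.90.

$258.90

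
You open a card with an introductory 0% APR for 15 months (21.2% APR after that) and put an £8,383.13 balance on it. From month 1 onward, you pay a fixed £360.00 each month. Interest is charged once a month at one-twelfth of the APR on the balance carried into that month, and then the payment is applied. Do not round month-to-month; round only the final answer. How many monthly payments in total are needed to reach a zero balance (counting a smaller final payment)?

25 payments

Promo months 1–15 at r₀ = 0%/12 = 0; months 16+ at r₁ = 21.2%/12 = 0.0176667.
After month 15 (no interest yet): B = £8,383.13 − 15·£360.00 = £2,983.13.
Then at r₁ with £360.00/mo: n₂ = −ln(1 − r₁·B/P)/ln(1+r₁) ≈ 9.04 → 10 more payments.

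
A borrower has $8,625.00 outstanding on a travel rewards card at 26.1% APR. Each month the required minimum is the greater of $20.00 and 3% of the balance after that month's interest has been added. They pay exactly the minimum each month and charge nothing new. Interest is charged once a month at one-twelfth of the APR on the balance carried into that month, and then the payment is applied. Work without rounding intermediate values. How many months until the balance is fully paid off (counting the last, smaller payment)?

347 months

Monthly rate r = 26.1%/12 = 2.175% = 0.02175.
While 3% of the post-interest balance exceeds $20.00, each month B ← (B·(1+r))·(1 − 0.03), i.e. B shrinks by the factor (1+r)·0.97 = 0.9911.
This holds for months 1–289. Entering month 290 the balance is $650.72; 3% of the post-interest balance is now below $20.00, so the flat $20.00 minimum applies from here.
From month 290 a fixed $20.00 at rate r clears $650.72 in 58 more payments. Total: 289 + 58 = 347 months.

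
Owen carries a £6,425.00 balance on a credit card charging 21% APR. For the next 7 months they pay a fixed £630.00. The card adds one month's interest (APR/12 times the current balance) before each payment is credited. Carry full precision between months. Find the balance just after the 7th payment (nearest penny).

Monthly rate r = 21%/12 = 1.75% = 0.0175.
Each month: B ← B·(1+r) − £630.00.
Month 1: interest £112.44; balance after payment £5,907.44.
Month 2: interest £103.38; balance after payment £5,380.82.
Month 3: interest £94.16; balance after payment £4,844.98.
Month 4: interest £84.79; balance after payment £4,299.77.
Month 5: interest £75.25; balance after payment £3,745.02.
Month 6: interest £65.54; balance after payment £3,180.55.
Month 7: interest £55.66; balance after payment £2,606.21.

£2,606.21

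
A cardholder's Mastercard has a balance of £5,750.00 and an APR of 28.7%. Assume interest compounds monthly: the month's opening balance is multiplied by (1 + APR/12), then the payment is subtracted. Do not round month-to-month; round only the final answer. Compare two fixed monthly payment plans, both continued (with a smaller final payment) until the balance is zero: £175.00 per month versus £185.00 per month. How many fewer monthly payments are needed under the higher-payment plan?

8 fewer payments

Monthly rate r = 28.7%/12 = 2.39167% = 0.0239167.
At £175.00/mo: n = ⌈−ln(1 − rB₀/P)/ln(1+r)⌉ = 66 payments (last £35.25); total interest = total paid − £5,750.00 = £5,660.25.
At £185.00/mo: 58 payments (last £101.21); total interest £4,896.21.
Payments saved = 66 − 58 = 8.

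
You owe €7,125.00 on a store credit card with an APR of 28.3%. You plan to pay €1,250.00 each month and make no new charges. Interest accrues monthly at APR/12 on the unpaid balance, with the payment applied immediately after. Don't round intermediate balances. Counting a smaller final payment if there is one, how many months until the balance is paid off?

Monthly rate r = 28.3%/12 = 2.35833% = 0.0235833.
Recurrence: B ← B·(1+r) − €1,250.00.
Month 1: interest €168.03; balance after payment €6,043.03.
Month 2: interest €142.51; balance after payment €4,935.55.
Closed form: n = −ln(1 − rB₀/P)/ln(1+r) = −ln(0.86557)/ln(1.02358) ≈ 6.193, so the balance reaches zero during payment 7.

7 payments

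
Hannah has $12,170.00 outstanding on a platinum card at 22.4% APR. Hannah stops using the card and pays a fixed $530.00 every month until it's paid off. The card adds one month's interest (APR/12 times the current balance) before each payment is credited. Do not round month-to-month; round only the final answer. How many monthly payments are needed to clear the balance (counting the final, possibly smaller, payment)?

Monthly rate r = 22.4%/12 = 1.86667% = 0.0186667.
Recurrence: B ← B·(1+r) − $530.00.
Month 1: interest $227.17; balance after payment $11,867.17.
Month 2: interest $221.52; balance after payment $11,558.69.
Closed form: n = −ln(1 − rB₀/P)/ln(1+r) = −ln(0.57137)/ln(1.01867) ≈ 30.264, so the balance reaches zero during payment 31.

31 payments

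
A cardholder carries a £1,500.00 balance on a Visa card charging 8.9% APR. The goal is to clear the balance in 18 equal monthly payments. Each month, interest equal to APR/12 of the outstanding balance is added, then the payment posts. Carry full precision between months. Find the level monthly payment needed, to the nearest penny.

£89.33

Monthly rate r = 8.9%/12 = 0.741667% = 0.00741667.
Level-payment amortization: P = B₀·r / (1 − (1+r)^(−n)) = 1500.00·0.00741667 / (1 − 1.00742^(−18)).
Denominator 1 − (1+r)^(−18) = 0.124541362.
P = 11.125 / 0.124541362 ≈ 89.33.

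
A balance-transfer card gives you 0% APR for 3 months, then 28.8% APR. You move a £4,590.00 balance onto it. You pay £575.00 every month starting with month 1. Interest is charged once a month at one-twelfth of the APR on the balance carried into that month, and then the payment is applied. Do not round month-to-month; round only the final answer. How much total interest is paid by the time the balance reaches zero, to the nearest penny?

Promo months 1–3 at r₀ = 0%/12 = 0; months 4+ at r₁ = 28.8%/12 = 0.024.
After month 3 (no interest yet): B = £4,590.00 − 3·£575.00 = £2,865.00.
Then at r₁ with £575.00/mo: n₂ = −ln(1 − r₁·B/P)/ln(1+r₁) ≈ 5.37 → 6 more payments.
Total paid = 8·£575.00 + £214.38 = £4,814.38; interest = £4,814.38 − £4,590.00 = £224.38.

£224.38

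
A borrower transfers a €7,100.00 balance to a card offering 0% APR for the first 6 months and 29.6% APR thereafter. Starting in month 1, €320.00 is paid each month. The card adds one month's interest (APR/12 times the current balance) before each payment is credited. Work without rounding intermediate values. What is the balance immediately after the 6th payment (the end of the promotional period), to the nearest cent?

€5,180.00

Promo months 1–6 at r₀ = 0%/12 = 0; months 7+ at r₁ = 29.6%/12 = 0.0246667.
After month 6 (no interest yet): B = €7,100.00 − 6·€320.00 = €5,180.00.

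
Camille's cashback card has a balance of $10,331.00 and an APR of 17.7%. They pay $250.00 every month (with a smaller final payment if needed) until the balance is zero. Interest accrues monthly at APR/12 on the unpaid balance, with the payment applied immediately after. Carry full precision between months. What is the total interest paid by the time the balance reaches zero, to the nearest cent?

Monthly rate r = 17.7%/12 = 1.475% = 0.01475.
Payoff takes n = ⌈−ln(1 − rB₀/P)/ln(1+r)⌉ = ⌈64.225⌉ = 65 payments; the last is $56.59.
Total paid = 64·$250.00 + $56.59 = $16,056.59.
Total interest = total paid − principal = $16,056.59 − $10,331.00 = $5,725.59.

$5,725.59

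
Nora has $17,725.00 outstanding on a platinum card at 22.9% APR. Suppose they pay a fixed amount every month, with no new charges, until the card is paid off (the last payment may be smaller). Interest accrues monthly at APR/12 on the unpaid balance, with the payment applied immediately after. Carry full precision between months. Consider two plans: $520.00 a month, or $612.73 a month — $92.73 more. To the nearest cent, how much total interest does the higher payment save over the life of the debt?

Monthly rate r = 22.9%/12 = 1.90833% = 0.0190833.
At $520.00/mo: n = ⌈−ln(1 − rB₀/P)/ln(1+r)⌉ = 56 payments (last $317.90); total interest = total paid − $17,725.00 = $11,192.90.
At $612.73/mo: 43 payments (last $296.58); total interest $8,306.24.
Interest saved = $11,192.90 − $8,306.24 = $2,886.66.

$2,886.66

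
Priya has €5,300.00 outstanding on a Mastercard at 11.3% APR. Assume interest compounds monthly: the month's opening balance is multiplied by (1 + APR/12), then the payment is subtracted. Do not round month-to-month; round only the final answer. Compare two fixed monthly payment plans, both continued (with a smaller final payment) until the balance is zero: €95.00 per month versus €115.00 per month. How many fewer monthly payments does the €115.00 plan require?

Monthly rate r = 11.3%/12 = 0.941667% = 0.00941667.
At €95.00/mo: n = ⌈−ln(1 − rB₀/P)/ln(1+r)⌉ = 80 payments (last €48.19); total interest = total paid − €5,300.00 = €2,253.19.
At €115.00/mo: 61 payments (last €83.29); total interest €1,683.29.
Payments saved = 80 − 61 = 19.

19 fewer payments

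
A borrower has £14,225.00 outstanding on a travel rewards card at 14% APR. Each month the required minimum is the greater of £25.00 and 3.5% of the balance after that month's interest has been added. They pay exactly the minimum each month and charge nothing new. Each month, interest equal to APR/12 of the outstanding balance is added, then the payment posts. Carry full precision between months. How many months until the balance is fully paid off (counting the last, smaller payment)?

Monthly rate r = 14%/12 = 1.16667% = 0.0116667.
While 3.5% of the post-interest balance exceeds £25.00, each month B ← (B·(1+r))·(1 − 0.035), i.e. B shrinks by the factor (1+r)·0.965 = 0.97626.
This holds for months 1–125. Entering month 126 the balance is £705.74; 3.5% of the post-interest balance is now below £25.00, so the flat £25.00 minimum applies from here.
From month 126 a fixed £25.00 at rate r clears £705.74 in 35 more payments. Total: 125 + 35 = 160 months.

160 months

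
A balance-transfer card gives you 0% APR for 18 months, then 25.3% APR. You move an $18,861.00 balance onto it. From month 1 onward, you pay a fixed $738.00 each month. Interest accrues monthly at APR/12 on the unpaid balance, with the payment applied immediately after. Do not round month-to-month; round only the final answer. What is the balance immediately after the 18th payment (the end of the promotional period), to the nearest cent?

Promo months 1–18 at r₀ = 0%/12 = 0; months 19+ at r₁ = 25.3%/12 = 0.0210833.
After month 18 (no interest yet): B = $18,861.00 − 18·$738.00 = $5,577.00.

$5,577.00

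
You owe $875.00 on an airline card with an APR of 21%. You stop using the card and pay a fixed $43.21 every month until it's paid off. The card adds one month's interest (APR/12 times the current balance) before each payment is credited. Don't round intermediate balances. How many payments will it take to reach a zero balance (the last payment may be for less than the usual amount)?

Monthly rate r = 21%/12 = 1.75% = 0.0175.
Recurrence: B ← B·(1+r) − $43.21.
Month 1: interest $15.31; balance after payment $847.10.
Month 2: interest $14.82; balance after payment $818.72.
Closed form: n = −ln(1 − rB₀/P)/ln(1+r) = −ln(0.64563)/ln(1.0175) ≈ 25.220, so the balance reaches zero during payment 26.

26 months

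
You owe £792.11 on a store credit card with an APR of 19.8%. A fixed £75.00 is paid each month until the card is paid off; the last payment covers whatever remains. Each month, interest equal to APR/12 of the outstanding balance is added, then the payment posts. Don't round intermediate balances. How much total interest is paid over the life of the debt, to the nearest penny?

Monthly rate r = 19.8%/12 = 1.65% = 0.0165.
Payoff takes n = ⌈−ln(1 − rB₀/P)/ln(1+r)⌉ = ⌈11.700⌉ = 12 payments; the last is £52.66.
Total paid = 11·£75.00 + £52.66 = £877.66.
Total interest = total paid − principal = £877.66 − £792.11 = £85.55.

£85.55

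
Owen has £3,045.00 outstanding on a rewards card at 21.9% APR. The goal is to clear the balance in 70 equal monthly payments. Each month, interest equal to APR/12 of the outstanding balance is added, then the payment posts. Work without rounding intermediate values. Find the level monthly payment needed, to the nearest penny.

£77.39

Monthly rate r = 21.9%/12 = 1.825% = 0.01825.
Level-payment amortization: P = B₀·r / (1 − (1+r)^(−n)) = 3045.00·0.01825 / (1 − 1.01825^(−70)).
Denominator 1 − (1+r)^(−70) = 0.718037932.
P = 55.5712 / 0.718037932 ≈ 77.39.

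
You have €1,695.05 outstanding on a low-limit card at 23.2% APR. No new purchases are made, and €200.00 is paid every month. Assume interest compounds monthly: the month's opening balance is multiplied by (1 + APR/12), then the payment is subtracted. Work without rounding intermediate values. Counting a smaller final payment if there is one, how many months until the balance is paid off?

Monthly rate r = 23.2%/12 = 1.93333% = 0.0193333.
Recurrence: B ← B·(1+r) − €200.00.
Month 1: interest €32.77; balance after payment €1,527.82.
Month 2: interest €29.54; balance after payment €1,357.36.
Closed form: n = −ln(1 − rB₀/P)/ln(1+r) = −ln(0.83615)/ln(1.01933) ≈ 9.345, so the balance reaches zero during payment 10.

10 months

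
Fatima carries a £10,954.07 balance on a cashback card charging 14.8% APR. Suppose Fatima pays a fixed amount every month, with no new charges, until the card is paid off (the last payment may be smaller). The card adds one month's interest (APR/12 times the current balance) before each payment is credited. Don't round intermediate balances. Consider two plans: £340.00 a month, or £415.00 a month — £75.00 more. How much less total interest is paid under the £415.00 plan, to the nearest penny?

£713.00

Monthly rate r = 14.8%/12 = 1.23333% = 0.0123333.
At £340.00/mo: n = ⌈−ln(1 − rB₀/P)/ln(1+r)⌉ = 42 payments (last £107.26); total interest = total paid − £10,954.07 = £3,093.19.
At £415.00/mo: 33 payments (last £54.26); total interest £2,380.19.
Interest saved = £3,093.19 − £2,380.19 = £713.00.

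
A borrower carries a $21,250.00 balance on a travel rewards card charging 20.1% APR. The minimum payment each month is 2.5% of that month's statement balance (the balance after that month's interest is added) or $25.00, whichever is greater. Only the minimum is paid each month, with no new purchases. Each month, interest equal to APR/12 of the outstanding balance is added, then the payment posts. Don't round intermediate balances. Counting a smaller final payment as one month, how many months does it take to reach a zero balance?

418 months

Monthly rate r = 20.1%/12 = 1.675% = 0.01675.
While 2.5% of the post-interest balance exceeds $25.00, each month B ← (B·(1+r))·(1 − 0.025), i.e. B shrinks by the factor (1+r)·0.975 = 0.99133.
This holds for months 1–353. Entering month 354 the balance is $983.09; 2.5% of the post-interest balance is now below $25.00, so the flat $25.00 minimum applies from here.
From month 354 a fixed $25.00 at rate r clears $983.09 in 65 more payments. Total: 353 + 65 = 418 months.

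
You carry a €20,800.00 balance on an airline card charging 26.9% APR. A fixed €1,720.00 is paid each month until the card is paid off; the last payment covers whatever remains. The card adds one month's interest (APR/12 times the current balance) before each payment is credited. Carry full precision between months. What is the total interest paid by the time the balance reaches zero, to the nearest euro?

€3,736

Monthly rate r = 26.9%/12 = 2.24167% = 0.0224167.
Payoff takes n = ⌈−ln(1 − rB₀/P)/ln(1+r)⌉ = ⌈14.263⌉ = 15 payments; the last is €456.11.
Total paid = 14·€1,720.00 + €456.11 = €24,536.11.
Total interest = total paid − principal = €24,536.11 − €20,800.00 = €3,736.11.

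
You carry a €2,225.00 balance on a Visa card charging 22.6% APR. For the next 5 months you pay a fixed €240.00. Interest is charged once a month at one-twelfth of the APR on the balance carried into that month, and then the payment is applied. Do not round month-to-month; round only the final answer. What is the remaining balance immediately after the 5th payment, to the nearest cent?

€1,196.50

Monthly rate r = 22.6%/12 = 1.88333% = 0.0188333.
Each month: B ← B·(1+r) − €240.00.
Month 1: interest €41.90; balance after payment €2,026.90.
Month 2: interest €38.17; balance after payment €1,825.08.
Month 3: interest €34.37; balance after payment €1,619.45.
Month 4: interest €30.50; balance after payment €1,409.95.
Month 5: interest €26.55; balance after payment €1,196.50.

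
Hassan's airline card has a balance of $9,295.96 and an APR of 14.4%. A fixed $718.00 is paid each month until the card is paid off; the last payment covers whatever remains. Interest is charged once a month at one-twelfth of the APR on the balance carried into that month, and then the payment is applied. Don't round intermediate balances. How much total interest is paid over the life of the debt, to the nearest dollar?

Monthly rate r = 14.4%/12 = 1.2% = 0.012.
Payoff takes n = ⌈−ln(1 − rB₀/P)/ln(1+r)⌉ = ⌈14.155⌉ = 15 payments; the last is $111.90.
Total paid = 14·$718.00 + $111.90 = $10,163.90.
Total interest = total paid − principal = $10,163.90 − $9,295.96 = $867.94.

$868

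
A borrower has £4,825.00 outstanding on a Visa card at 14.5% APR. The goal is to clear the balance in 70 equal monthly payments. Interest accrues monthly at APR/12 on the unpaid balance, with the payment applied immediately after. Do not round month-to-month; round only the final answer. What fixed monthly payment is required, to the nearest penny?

£102.53

Monthly rate r = 14.5%/12 = 1.20833% = 0.0120833.
Level-payment amortization: P = B₀·r / (1 − (1+r)^(−n)) = 4825.00·0.0120833 / (1 − 1.01208^(−70)).
Denominator 1 − (1+r)^(−70) = 0.568619129.
P = 58.3021 / 0.568619129 ≈ 102.53.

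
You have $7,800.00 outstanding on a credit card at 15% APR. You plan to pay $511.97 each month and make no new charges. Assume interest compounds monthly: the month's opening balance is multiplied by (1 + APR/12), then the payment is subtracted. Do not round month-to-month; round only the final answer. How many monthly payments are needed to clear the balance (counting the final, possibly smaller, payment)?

18 months

Monthly rate r = 15%/12 = 1.25% = 0.0125.
Recurrence: B ← B·(1+r) − $511.97.
Month 1: interest $97.50; balance after payment $7,385.53.
Month 2: interest $92.32; balance after payment $6,965.88.
Closed form: n = −ln(1 − rB₀/P)/ln(1+r) = −ln(0.80956)/ln(1.0125) ≈ 17.007, so the balance reaches zero during payment 18.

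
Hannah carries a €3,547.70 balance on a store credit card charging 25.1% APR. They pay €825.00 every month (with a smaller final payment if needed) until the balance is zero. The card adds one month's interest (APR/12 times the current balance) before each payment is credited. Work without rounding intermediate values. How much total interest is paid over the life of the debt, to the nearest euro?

€211

Monthly rate r = 25.1%/12 = 2.09167% = 0.0209167.
Payoff takes n = ⌈−ln(1 − rB₀/P)/ln(1+r)⌉ = ⌈4.553⌉ = 5 payments; the last is €458.37.
Total paid = 4·€825.00 + €458.37 = €3,758.37.
Total interest = total paid − principal = €3,758.37 − €3,547.70 = €210.67.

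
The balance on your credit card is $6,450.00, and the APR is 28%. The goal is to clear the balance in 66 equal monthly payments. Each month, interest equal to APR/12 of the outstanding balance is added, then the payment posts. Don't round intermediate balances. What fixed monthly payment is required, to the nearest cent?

$192.51

Monthly rate r = 28%/12 = 2.33333% = 0.0233333.
Level-payment amortization: P = B₀·r / (1 − (1+r)^(−n)) = 6450.00·0.0233333 / (1 − 1.02333^(−66)).
Denominator 1 − (1+r)^(−66) = 0.781792321.
P = 150.5 / 0.781792321 ≈ 192.51.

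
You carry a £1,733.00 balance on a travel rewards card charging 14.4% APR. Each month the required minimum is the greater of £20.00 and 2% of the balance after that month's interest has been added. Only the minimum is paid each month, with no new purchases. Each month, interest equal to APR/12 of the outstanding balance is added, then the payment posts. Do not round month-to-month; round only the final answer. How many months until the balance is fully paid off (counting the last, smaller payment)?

Monthly rate r = 14.4%/12 = 1.2% = 0.012.
While 2% of the post-interest balance exceeds £20.00, each month B ← (B·(1+r))·(1 − 0.02), i.e. B shrinks by the factor (1+r)·0.98 = 0.99176.
This holds for months 1–68. Entering month 69 the balance is £987.29; 2% of the post-interest balance is now below £20.00, so the flat £20.00 minimum applies from here.
From month 69 a fixed £20.00 at rate r clears £987.29 in 76 more payments. Total: 68 + 76 = 144 months.

144 months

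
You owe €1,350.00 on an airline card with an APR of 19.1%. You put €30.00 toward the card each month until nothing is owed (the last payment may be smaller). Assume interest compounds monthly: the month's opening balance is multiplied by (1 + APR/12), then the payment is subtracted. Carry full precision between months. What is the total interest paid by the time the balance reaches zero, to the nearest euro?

€1,043

Monthly rate r = 19.1%/12 = 1.59167% = 0.0159167.
Payoff takes n = ⌈−ln(1 − rB₀/P)/ln(1+r)⌉ = ⌈79.769⌉ = 80 payments; the last is €23.12.
Total paid = 79·€30.00 + €23.12 = €2,393.12.
Total interest = total paid − principal = €2,393.12 − €1,350.00 = €1,043.12.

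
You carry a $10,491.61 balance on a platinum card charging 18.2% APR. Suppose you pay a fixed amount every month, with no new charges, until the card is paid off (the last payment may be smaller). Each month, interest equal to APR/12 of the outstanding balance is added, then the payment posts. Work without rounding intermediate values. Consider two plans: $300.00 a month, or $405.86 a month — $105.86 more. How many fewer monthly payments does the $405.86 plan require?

17 fewer payments

Monthly rate r = 18.2%/12 = 1.51667% = 0.0151667.
At $300.00/mo: n = ⌈−ln(1 − rB₀/P)/ln(1+r)⌉ = 51 payments (last $65.22); total interest = total paid − $10,491.61 = $4,573.61.
At $405.86/mo: 34 payments (last $25.57); total interest $2,927.34.
Payments saved = 51 − 34 = 17.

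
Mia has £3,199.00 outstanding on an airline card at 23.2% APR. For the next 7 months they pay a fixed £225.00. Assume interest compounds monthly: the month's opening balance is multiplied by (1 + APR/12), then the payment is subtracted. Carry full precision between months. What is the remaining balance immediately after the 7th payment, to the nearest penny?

£1,988.52

Monthly rate r = 23.2%/12 = 1.93333% = 0.0193333.
Each month: B ← B·(1+r) − £225.00.
Month 1: interest £61.85; balance after payment £3,035.85.
Month 2: interest £58.69; balance after payment £2,869.54.
Month 3: interest £55.48; balance after payment £2,700.02.
Month 4: interest £52.20; balance after payment £2,527.22.
Month 5: interest £48.86; balance after payment £2,351.08.
Month 6: interest £45.45; balance after payment £2,171.53.
Month 7: interest £41.98; balance after payment £1,988.52.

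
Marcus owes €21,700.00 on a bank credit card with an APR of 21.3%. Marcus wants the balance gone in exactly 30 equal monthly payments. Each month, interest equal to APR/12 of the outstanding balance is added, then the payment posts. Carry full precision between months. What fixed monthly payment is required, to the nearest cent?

Monthly rate r = 21.3%/12 = 1.775% = 0.01775.
Level-payment amortization: P = B₀·r / (1 − (1+r)^(−n)) = 21700.00·0.01775 / (1 − 1.01775^(−30)).
Denominator 1 − (1+r)^(−30) = 0.410115929.
P = 385.175 / 0.410115929 ≈ 939.19.

€939.19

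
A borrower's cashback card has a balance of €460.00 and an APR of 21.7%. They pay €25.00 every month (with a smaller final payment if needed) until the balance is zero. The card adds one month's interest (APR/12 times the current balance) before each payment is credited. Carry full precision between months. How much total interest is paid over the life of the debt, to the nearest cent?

Monthly rate r = 21.7%/12 = 1.80833% = 0.0180833.
Payoff takes n = ⌈−ln(1 − rB₀/P)/ln(1+r)⌉ = ⌈22.574⌉ = 23 payments; the last is €14.40.
Total paid = 22·€25.00 + €14.40 = €564.40.
Total interest = total paid − principal = €564.40 − €460.00 = €104.40.

€104.40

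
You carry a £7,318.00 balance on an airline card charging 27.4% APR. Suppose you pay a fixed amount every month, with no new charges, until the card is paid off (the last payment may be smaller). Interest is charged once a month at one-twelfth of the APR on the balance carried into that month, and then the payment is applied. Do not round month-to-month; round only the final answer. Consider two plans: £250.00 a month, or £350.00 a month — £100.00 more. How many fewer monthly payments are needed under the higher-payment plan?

Monthly rate r = 27.4%/12 = 2.28333% = 0.0228333.
At £250.00/mo: n = ⌈−ln(1 − rB₀/P)/ln(1+r)⌉ = 49 payments (last £222.66); total interest = total paid − £7,318.00 = £4,904.66.
At £350.00/mo: 29 payments (last £261.49); total interest £2,743.49.
Payments saved = 49 − 29 = 20.

20 fewer payments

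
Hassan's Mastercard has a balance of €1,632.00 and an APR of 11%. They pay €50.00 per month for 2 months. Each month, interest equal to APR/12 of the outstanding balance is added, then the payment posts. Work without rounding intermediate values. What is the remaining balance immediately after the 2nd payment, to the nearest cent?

€1,561.60

Monthly rate r = 11%/12 = 0.916667% = 0.00916667.
Each month: B ← B·(1+r) − €50.00.
Month 1: interest €14.96; balance after payment €1,596.96.
Month 2: interest €14.64; balance after payment €1,561.60.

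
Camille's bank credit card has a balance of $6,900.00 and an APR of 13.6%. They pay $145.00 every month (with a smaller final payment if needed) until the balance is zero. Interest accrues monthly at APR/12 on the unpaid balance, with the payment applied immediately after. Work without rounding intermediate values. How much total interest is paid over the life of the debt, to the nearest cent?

$3,072.06

Monthly rate r = 13.6%/12 = 1.13333% = 0.0113333.
Payoff takes n = ⌈−ln(1 − rB₀/P)/ln(1+r)⌉ = ⌈68.772⌉ = 69 payments; the last is $112.06.
Total paid = 68·$145.00 + $112.06 = $9,972.06.
Total interest = total paid − principal = $9,972.06 − $6,900.00 = $3,072.06.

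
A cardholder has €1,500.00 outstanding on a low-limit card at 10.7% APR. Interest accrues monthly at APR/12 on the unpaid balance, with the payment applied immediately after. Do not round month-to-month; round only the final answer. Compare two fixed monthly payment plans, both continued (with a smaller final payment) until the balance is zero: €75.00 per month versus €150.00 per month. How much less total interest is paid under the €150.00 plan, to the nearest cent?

Monthly rate r = 10.7%/12 = 0.891667% = 0.00891667.
At €75.00/mo: n = ⌈−ln(1 − rB₀/P)/ln(1+r)⌉ = 23 payments (last €9.53); total interest = total paid − €1,500.00 = €159.53.
At €150.00/mo: 11 payments (last €78.30); total interest €78.30.
Interest saved = €159.53 − €78.30 = €81.23.

€81.23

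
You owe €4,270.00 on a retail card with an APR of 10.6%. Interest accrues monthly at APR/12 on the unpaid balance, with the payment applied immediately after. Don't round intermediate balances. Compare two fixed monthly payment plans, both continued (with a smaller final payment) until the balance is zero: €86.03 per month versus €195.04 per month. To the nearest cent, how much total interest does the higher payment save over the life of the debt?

€878.24

Monthly rate r = 10.6%/12 = 0.883333% = 0.00883333.
At €86.03/mo: n = ⌈−ln(1 − rB₀/P)/ln(1+r)⌉ = 66 payments (last €52.69); total interest = total paid − €4,270.00 = €1,374.64.
At €195.04/mo: 25 payments (last €85.44); total interest €496.40.
Interest saved = €1,374.64 − €496.40 = €878.24.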